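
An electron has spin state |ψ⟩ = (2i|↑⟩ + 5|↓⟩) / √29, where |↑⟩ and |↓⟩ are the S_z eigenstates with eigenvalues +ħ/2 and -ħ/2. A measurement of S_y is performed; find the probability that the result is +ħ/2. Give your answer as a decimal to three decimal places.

|+y⟩ = (|↑⟩ + i|↓⟩)/√2, so ⟨+y|ψ⟩ = (-3i) / (√2·√29).
P = |-3i|² / 58 = 9/58.

0.155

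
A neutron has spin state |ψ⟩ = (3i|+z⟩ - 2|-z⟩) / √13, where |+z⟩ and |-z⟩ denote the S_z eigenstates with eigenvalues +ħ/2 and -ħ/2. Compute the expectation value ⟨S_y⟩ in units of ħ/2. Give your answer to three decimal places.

0.923

⟨σ_y⟩ = 2 Im(a* b)/(|a|²+|b|²) with a = 3i, b = -2.
a* b = 6i, so ⟨σ_y⟩ = 12/13.
⟨S_y⟩ = (ħ/2)·⟨σ_y⟩.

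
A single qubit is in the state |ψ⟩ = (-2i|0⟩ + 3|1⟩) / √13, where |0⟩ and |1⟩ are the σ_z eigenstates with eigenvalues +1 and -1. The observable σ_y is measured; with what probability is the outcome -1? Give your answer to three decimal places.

|-y⟩ = (|0⟩ - i|1⟩)/√2, so ⟨-y|ψ⟩ = (i) / (√2·√13).
P = |i|² / 26 = 1/26.

0.038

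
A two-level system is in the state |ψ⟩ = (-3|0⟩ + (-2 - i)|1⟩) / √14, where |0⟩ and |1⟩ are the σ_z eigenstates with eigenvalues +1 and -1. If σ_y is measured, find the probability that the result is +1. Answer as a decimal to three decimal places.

|+y⟩ = (|0⟩ + i|1⟩)/√2, so ⟨+y|ψ⟩ = (-4 + 2i) / (√2·√14).
P = |-4 + 2i|² / 28 = 20/28.

0.714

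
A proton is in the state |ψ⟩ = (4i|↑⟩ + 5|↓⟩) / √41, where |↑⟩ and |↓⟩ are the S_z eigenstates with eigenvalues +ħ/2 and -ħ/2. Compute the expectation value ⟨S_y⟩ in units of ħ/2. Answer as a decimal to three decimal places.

-0.976

⟨σ_y⟩ = 2 Im(a* b)/(|a|²+|b|²) with a = 4i, b = 5.
a* b = -20i, so ⟨σ_y⟩ = -40/41.
⟨S_y⟩ = (ħ/2)·⟨σ_y⟩.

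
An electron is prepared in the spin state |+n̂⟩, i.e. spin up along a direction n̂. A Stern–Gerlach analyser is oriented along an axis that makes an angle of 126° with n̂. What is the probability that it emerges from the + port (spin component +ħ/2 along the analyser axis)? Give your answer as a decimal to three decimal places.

For spin-½, the probability of finding spin-up along an axis at angle θ to the initial spin direction is cos²(θ/2); spin-down is sin²(θ/2).
θ = 126°, so P = cos²(63°) ≈ 0.206.

0.206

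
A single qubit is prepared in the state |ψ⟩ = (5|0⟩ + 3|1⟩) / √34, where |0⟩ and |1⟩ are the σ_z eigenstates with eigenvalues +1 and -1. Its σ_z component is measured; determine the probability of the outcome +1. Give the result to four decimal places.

0.7353

The +1 outcome corresponds to |0⟩. Its amplitude in |ψ⟩ is 5/√34.
P = |5|² / 34 = 25/34.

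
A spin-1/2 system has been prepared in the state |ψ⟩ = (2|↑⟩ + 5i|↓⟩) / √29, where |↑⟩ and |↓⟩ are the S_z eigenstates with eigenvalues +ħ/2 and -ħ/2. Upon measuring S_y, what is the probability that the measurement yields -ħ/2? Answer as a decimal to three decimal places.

0.155

|-y⟩ = (|↑⟩ - i|↓⟩)/√2, so ⟨-y|ψ⟩ = (-3) / (√2·√29).
P = |-3|² / 58 = 9/58.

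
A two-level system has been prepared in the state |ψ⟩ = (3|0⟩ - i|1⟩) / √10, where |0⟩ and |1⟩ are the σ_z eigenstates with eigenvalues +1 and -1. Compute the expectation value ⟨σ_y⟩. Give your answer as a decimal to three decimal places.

-0.600

⟨σ_y⟩ = 2 Im(a* b)/(|a|²+|b|²) with a = 3, b = -i.
a* b = -3i, so ⟨σ_y⟩ = -6/10.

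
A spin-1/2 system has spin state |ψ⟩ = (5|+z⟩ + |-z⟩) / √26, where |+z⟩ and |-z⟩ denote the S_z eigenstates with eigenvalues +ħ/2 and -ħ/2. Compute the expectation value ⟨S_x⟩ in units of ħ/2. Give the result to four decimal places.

⟨σ_x⟩ = 2 Re(a* b)/(|a|²+|b|²) with a = 5, b = 1.
a* b = 5, so ⟨σ_x⟩ = 10/26.
⟨S_x⟩ = (ħ/2)·⟨σ_x⟩.

0.3846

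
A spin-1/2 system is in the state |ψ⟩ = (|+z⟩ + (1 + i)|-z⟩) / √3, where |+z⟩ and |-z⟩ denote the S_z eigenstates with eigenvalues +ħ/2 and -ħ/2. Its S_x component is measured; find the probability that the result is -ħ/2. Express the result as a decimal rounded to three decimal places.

|-x⟩ = (|+z⟩ - |-z⟩)/√2, so ⟨-x|ψ⟩ = (-i) / (√2·√3).
P = |-i|² / 6 = 1/6.

0.167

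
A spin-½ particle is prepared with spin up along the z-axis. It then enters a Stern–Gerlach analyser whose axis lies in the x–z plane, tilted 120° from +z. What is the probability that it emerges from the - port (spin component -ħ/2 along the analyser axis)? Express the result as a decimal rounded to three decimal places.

0.750

For spin-½, the probability of finding spin-up along an axis at angle θ to the initial spin direction is cos²(θ/2); spin-down is sin²(θ/2).
θ = 120°, so P = sin²(60°) ≈ 0.750.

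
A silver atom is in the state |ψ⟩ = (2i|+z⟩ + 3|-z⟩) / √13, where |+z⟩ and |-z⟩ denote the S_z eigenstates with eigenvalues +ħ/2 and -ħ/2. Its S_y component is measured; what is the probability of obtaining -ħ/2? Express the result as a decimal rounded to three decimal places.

0.962

|-y⟩ = (|+z⟩ - i|-z⟩)/√2, so ⟨-y|ψ⟩ = (5i) / (√2·√13).
P = |5i|² / 26 = 25/26.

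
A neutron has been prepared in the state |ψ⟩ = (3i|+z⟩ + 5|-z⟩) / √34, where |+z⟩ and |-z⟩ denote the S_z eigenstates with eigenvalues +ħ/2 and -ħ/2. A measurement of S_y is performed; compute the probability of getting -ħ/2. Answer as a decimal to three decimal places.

0.941

|-y⟩ = (|+z⟩ - i|-z⟩)/√2, so ⟨-y|ψ⟩ = (8i) / (√2·√34).
P = |8i|² / 68 = 64/68.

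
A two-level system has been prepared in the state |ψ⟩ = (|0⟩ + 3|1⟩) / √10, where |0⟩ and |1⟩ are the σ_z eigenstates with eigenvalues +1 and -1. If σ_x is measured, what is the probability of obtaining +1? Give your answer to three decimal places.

0.800

|+x⟩ = (|0⟩ + |1⟩)/√2, so ⟨+x|ψ⟩ = (4) / (√2·√10).
P = |4|² / 20 = 16/20.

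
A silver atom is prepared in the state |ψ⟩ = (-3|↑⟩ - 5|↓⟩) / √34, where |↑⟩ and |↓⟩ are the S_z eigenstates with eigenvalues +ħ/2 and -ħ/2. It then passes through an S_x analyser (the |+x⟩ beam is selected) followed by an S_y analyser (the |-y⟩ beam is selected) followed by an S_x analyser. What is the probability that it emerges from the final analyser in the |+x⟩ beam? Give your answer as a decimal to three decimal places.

0.235

First analyser (S_x): P(|+x⟩) = |⟨+x|ψ⟩|² = 64/68.
After stage 1 the state is |+x⟩; P(|-y⟩) = |⟨-y|+x⟩|² = 1/2.
After stage 2 the state is |-y⟩; P(|+x⟩) = |⟨+x|-y⟩|² = 1/2.
Joint probability = 64/68 × 1/2 × 1/2 = 0.235.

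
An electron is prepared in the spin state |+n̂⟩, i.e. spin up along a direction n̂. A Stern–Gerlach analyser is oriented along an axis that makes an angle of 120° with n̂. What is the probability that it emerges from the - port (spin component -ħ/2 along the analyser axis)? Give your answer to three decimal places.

0.750

For spin-½, the probability of finding spin-up along an axis at angle θ to the initial spin direction is cos²(θ/2); spin-down is sin²(θ/2).
θ = 120°, so P = sin²(60°) ≈ 0.750.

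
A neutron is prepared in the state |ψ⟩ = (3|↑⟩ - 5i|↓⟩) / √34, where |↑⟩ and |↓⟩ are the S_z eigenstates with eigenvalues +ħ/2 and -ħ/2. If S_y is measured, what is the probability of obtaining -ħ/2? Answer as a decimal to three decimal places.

|-y⟩ = (|↑⟩ - i|↓⟩)/√2, so ⟨-y|ψ⟩ = (8) / (√2·√34).
P = |8|² / 68 = 64/68.

0.941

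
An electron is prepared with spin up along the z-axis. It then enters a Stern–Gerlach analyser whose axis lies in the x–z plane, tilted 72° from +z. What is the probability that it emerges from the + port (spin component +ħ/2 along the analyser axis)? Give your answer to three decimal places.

For spin-½, the probability of finding spin-up along an axis at angle θ to the initial spin direction is cos²(θ/2); spin-down is sin²(θ/2).
θ = 72°, so P = cos²(36°) ≈ 0.655.

0.655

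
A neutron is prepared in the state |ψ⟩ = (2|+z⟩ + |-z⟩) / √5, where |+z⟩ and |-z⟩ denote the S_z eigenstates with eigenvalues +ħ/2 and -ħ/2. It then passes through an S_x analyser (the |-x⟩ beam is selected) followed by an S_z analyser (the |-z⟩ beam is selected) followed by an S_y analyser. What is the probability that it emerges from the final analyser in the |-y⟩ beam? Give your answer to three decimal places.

First analyser (S_x): P(|-x⟩) = |⟨-x|ψ⟩|² = 1/10.
After stage 1 the state is |-x⟩; P(|-z⟩) = |⟨-z|-x⟩|² = 1/2.
After stage 2 the state is |-z⟩; P(|-y⟩) = |⟨-y|-z⟩|² = 1/2.
Joint probability = 1/10 × 1/2 × 1/2 = 0.025.

0.025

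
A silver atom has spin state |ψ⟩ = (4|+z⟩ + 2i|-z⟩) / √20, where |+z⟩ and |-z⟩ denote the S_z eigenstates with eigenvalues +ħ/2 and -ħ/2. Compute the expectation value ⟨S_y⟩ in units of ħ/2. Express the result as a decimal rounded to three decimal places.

0.800

⟨σ_y⟩ = 2 Im(a* b)/(|a|²+|b|²) with a = 4, b = 2i.
a* b = 8i, so ⟨σ_y⟩ = 16/20.
⟨S_y⟩ = (ħ/2)·⟨σ_y⟩.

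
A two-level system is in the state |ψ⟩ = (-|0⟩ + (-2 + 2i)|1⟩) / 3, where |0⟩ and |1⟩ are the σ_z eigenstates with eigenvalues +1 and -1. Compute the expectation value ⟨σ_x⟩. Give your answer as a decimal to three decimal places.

0.444

⟨σ_x⟩ = 2 Re(a* b)/(|a|²+|b|²) with a = -1, b = (-2 + 2i).
a* b = (2 - 2i), so ⟨σ_x⟩ = 4/9.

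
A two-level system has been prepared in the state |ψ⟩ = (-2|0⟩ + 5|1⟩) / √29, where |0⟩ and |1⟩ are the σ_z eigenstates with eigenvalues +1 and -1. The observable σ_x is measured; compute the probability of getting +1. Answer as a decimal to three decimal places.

|+x⟩ = (|0⟩ + |1⟩)/√2, so ⟨+x|ψ⟩ = (3) / (√2·√29).
P = |3|² / 58 = 9/58.

0.155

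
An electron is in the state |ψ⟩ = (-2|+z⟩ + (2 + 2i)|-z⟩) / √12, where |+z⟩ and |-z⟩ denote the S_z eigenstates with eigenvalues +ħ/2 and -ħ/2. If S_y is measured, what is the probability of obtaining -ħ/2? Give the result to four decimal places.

0.8333

|-y⟩ = (|+z⟩ - i|-z⟩)/√2, so ⟨-y|ψ⟩ = (-4 + 2i) / (√2·√12).
P = |-4 + 2i|² / 24 = 20/24.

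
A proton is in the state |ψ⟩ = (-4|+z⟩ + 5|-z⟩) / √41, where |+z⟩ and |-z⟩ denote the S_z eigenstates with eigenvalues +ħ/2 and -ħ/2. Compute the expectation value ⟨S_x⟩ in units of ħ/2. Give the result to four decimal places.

⟨σ_x⟩ = 2 Re(a* b)/(|a|²+|b|²) with a = -4, b = 5.
a* b = -20, so ⟨σ_x⟩ = -40/41.
⟨S_x⟩ = (ħ/2)·⟨σ_x⟩.

-0.9756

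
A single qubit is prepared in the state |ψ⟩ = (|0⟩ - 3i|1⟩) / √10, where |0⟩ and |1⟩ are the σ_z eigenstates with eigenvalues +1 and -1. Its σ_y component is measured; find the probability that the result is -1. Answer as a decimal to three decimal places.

0.800

|-y⟩ = (|0⟩ - i|1⟩)/√2, so ⟨-y|ψ⟩ = (4) / (√2·√10).
P = |4|² / 20 = 16/20.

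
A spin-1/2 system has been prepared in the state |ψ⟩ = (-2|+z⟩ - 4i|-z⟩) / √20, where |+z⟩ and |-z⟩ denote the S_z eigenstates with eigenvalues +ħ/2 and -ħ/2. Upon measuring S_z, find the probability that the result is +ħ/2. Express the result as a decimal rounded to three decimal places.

The +ħ/2 outcome corresponds to |+z⟩. Its amplitude in |ψ⟩ is -2/√20.
P = |-2|² / 20 = 4/20.

0.200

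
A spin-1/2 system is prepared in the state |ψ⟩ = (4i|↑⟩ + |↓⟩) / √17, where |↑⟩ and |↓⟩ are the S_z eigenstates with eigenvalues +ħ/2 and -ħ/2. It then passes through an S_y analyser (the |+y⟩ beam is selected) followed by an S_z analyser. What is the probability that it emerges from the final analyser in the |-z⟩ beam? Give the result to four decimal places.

0.1324

First analyser (S_y): P(|+y⟩) = |⟨+y|ψ⟩|² = 9/34.
After stage 1 the state is |+y⟩; P(|-z⟩) = |⟨-z|+y⟩|² = 1/2.
Joint probability = 9/34 × 1/2 = 0.1324.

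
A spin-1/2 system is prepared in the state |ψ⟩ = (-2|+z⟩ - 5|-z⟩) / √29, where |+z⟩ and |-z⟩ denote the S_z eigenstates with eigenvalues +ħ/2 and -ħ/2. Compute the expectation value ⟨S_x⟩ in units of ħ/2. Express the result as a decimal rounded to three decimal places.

⟨σ_x⟩ = 2 Re(a* b)/(|a|²+|b|²) with a = -2, b = -5.
a* b = 10, so ⟨σ_x⟩ = 20/29.
⟨S_x⟩ = (ħ/2)·⟨σ_x⟩.

0.690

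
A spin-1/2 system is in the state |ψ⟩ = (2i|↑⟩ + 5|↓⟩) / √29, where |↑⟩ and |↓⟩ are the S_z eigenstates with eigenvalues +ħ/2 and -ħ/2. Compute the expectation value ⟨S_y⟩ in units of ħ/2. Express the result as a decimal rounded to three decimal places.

-0.690

⟨σ_y⟩ = 2 Im(a* b)/(|a|²+|b|²) with a = 2i, b = 5.
a* b = -10i, so ⟨σ_y⟩ = -20/29.
⟨S_y⟩ = (ħ/2)·⟨σ_y⟩.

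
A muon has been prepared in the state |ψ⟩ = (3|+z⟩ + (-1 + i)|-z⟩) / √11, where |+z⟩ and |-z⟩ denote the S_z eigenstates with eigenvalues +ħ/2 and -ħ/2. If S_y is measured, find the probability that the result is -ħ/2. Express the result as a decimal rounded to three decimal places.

|-y⟩ = (|+z⟩ - i|-z⟩)/√2, so ⟨-y|ψ⟩ = (2 - i) / (√2·√11).
P = |2 - i|² / 22 = 5/22.

0.227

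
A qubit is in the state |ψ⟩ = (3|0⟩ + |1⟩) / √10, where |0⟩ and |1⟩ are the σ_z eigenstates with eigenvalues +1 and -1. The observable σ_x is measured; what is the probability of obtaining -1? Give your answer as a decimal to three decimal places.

|-x⟩ = (|0⟩ - |1⟩)/√2, so ⟨-x|ψ⟩ = (2) / (√2·√10).
P = |2|² / 20 = 4/20.

0.200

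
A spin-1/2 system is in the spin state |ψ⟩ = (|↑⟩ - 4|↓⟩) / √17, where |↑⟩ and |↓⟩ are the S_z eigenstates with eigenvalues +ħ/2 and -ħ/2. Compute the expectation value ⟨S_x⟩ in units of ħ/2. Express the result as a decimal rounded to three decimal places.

⟨σ_x⟩ = 2 Re(a* b)/(|a|²+|b|²) with a = 1, b = -4.
a* b = -4, so ⟨σ_x⟩ = -8/17.
⟨S_x⟩ = (ħ/2)·⟨σ_x⟩.

-0.471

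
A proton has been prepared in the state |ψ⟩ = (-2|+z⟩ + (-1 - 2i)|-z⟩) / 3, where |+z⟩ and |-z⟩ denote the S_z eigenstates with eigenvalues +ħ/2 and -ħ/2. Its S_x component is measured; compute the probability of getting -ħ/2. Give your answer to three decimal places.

|-x⟩ = (|+z⟩ - |-z⟩)/√2, so ⟨-x|ψ⟩ = (-1 + 2i) / (√2·3).
P = |-1 + 2i|² / 18 = 5/18.

0.278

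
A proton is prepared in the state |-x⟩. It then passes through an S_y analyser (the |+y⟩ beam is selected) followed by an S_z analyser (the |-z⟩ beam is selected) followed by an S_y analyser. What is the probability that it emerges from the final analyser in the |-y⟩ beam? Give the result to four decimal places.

First analyser (S_y): from |-x⟩, P(|+y⟩) = 1/2.
After stage 1 the state is |+y⟩; P(|-z⟩) = |⟨-z|+y⟩|² = 1/2.
After stage 2 the state is |-z⟩; P(|-y⟩) = |⟨-y|-z⟩|² = 1/2.
Joint probability = 1/2 × 1/2 × 1/2 = 0.1250.

0.1250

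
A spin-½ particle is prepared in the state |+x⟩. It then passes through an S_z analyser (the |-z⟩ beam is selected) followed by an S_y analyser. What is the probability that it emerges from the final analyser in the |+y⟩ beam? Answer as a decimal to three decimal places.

First analyser (S_z): from |+x⟩, P(|-z⟩) = 1/2.
After stage 1 the state is |-z⟩; P(|+y⟩) = |⟨+y|-z⟩|² = 1/2.
Joint probability = 1/2 × 1/2 = 0.250.

0.250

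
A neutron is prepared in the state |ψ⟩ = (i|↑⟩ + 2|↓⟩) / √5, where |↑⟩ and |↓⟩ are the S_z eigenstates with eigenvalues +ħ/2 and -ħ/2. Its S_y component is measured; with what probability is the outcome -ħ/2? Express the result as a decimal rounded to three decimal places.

0.900

|-y⟩ = (|↑⟩ - i|↓⟩)/√2, so ⟨-y|ψ⟩ = (3i) / (√2·√5).
P = |3i|² / 10 = 9/10.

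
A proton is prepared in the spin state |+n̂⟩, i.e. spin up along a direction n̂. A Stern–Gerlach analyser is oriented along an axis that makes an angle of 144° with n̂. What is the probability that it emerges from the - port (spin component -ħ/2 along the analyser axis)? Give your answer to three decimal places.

0.905

For spin-½, the probability of finding spin-up along an axis at angle θ to the initial spin direction is cos²(θ/2); spin-down is sin²(θ/2).
θ = 144°, so P = sin²(72°) ≈ 0.905.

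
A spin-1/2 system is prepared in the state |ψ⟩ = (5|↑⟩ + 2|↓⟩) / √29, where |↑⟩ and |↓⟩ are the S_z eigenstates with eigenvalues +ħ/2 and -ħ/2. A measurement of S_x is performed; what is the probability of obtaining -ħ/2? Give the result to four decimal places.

|-x⟩ = (|↑⟩ - |↓⟩)/√2, so ⟨-x|ψ⟩ = (3) / (√2·√29).
P = |3|² / 58 = 9/58.

0.1552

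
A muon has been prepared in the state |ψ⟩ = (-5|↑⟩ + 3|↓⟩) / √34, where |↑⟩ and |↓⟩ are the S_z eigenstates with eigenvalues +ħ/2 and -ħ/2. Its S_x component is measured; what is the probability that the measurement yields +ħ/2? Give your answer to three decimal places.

0.059

|+x⟩ = (|↑⟩ + |↓⟩)/√2, so ⟨+x|ψ⟩ = (-2) / (√2·√34).
P = |-2|² / 68 = 4/68.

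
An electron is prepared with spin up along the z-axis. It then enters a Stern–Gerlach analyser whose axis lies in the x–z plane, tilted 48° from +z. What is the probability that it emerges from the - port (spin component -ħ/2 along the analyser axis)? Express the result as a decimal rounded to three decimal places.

0.165

For spin-½, the probability of finding spin-up along an axis at angle θ to the initial spin direction is cos²(θ/2); spin-down is sin²(θ/2).
θ = 48°, so P = sin²(24°) ≈ 0.165.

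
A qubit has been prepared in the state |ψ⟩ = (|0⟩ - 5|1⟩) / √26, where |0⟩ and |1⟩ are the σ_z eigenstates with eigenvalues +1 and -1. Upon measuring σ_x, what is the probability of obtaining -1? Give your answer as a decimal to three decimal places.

|-x⟩ = (|0⟩ - |1⟩)/√2, so ⟨-x|ψ⟩ = (6) / (√2·√26).
P = |6|² / 52 = 36/52.

0.692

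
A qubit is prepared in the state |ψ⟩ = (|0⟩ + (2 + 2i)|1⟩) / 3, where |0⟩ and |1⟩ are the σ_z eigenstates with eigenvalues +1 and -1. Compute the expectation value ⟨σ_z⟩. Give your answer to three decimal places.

⟨σ_z⟩ = |a|² - |b|² divided by |a|²+|b|², with a, b the |0⟩, |1⟩ amplitudes.
= (1 - 8)/9 = -7/9.

-0.778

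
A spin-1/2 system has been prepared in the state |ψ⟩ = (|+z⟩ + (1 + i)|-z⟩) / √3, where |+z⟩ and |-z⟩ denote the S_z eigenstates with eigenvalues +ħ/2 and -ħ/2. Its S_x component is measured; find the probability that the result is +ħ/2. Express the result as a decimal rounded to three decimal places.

|+x⟩ = (|+z⟩ + |-z⟩)/√2, so ⟨+x|ψ⟩ = (2 + i) / (√2·√3).
P = |2 + i|² / 6 = 5/6.

0.833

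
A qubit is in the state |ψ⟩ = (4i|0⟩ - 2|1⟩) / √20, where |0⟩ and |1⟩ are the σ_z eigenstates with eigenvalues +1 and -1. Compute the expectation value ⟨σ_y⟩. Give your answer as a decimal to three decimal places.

0.800

⟨σ_y⟩ = 2 Im(a* b)/(|a|²+|b|²) with a = 4i, b = -2.
a* b = 8i, so ⟨σ_y⟩ = 16/20.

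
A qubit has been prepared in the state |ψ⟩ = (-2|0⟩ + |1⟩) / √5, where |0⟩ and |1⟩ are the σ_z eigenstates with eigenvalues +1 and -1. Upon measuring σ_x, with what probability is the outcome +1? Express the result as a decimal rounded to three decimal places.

0.100

|+x⟩ = (|0⟩ + |1⟩)/√2, so ⟨+x|ψ⟩ = (-1) / (√2·√5).
P = |-1|² / 10 = 1/10.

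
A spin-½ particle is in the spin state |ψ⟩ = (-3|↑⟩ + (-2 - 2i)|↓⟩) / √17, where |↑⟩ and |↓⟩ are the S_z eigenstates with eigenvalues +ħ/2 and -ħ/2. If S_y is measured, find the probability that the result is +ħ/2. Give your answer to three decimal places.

|+y⟩ = (|↑⟩ + i|↓⟩)/√2, so ⟨+y|ψ⟩ = (-5 + 2i) / (√2·√17).
P = |-5 + 2i|² / 34 = 29/34.

0.853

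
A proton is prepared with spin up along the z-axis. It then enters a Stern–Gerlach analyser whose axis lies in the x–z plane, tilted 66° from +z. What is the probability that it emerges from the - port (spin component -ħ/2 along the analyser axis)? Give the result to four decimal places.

For spin-½, the probability of finding spin-up along an axis at angle θ to the initial spin direction is cos²(θ/2); spin-down is sin²(θ/2).
θ = 66°, so P = sin²(33°) ≈ 0.2966.

0.2966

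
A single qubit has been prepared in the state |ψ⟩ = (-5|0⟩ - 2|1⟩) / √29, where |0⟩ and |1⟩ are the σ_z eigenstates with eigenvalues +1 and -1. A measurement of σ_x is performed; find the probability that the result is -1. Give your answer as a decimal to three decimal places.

0.155

|-x⟩ = (|0⟩ - |1⟩)/√2, so ⟨-x|ψ⟩ = (-3) / (√2·√29).
P = |-3|² / 58 = 9/58.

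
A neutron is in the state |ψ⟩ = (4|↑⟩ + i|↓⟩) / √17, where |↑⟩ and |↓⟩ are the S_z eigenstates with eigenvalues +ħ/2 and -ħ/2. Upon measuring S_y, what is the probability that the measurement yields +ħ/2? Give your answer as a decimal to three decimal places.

0.735

|+y⟩ = (|↑⟩ + i|↓⟩)/√2, so ⟨+y|ψ⟩ = (5) / (√2·√17).
P = |5|² / 34 = 25/34.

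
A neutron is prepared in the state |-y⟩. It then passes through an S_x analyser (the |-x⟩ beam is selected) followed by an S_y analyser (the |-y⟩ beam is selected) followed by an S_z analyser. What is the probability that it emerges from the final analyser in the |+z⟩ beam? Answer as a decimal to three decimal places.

0.125

First analyser (S_x): from |-y⟩, P(|-x⟩) = 1/2.
After stage 1 the state is |-x⟩; P(|-y⟩) = |⟨-y|-x⟩|² = 1/2.
After stage 2 the state is |-y⟩; P(|+z⟩) = |⟨+z|-y⟩|² = 1/2.
Joint probability = 1/2 × 1/2 × 1/2 = 0.125.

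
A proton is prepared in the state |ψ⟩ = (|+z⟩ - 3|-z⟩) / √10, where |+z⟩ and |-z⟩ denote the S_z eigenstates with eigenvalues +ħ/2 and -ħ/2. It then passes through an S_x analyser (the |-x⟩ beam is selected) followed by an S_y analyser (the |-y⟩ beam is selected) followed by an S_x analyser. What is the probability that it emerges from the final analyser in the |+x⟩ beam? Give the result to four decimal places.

First analyser (S_x): P(|-x⟩) = |⟨-x|ψ⟩|² = 16/20.
After stage 1 the state is |-x⟩; P(|-y⟩) = |⟨-y|-x⟩|² = 1/2.
After stage 2 the state is |-y⟩; P(|+x⟩) = |⟨+x|-y⟩|² = 1/2.
Joint probability = 16/20 × 1/2 × 1/2 = 0.2000.

0.2000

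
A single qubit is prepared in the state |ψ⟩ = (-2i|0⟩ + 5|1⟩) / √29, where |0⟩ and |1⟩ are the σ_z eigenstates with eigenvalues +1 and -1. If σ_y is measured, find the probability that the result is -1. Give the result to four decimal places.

0.1552

|-y⟩ = (|0⟩ - i|1⟩)/√2, so ⟨-y|ψ⟩ = (3i) / (√2·√29).
P = |3i|² / 58 = 9/58.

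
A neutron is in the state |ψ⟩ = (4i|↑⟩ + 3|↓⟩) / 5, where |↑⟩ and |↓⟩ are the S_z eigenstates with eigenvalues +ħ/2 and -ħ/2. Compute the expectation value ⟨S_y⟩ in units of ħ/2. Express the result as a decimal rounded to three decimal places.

⟨σ_y⟩ = 2 Im(a* b)/(|a|²+|b|²) with a = 4i, b = 3.
a* b = -12i, so ⟨σ_y⟩ = -24/25.
⟨S_y⟩ = (ħ/2)·⟨σ_y⟩.

-0.960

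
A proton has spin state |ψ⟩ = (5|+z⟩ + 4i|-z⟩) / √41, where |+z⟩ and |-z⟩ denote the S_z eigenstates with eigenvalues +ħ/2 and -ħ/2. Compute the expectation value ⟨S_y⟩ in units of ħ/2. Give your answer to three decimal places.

⟨σ_y⟩ = 2 Im(a* b)/(|a|²+|b|²) with a = 5, b = 4i.
a* b = 20i, so ⟨σ_y⟩ = 40/41.
⟨S_y⟩ = (ħ/2)·⟨σ_y⟩.

0.976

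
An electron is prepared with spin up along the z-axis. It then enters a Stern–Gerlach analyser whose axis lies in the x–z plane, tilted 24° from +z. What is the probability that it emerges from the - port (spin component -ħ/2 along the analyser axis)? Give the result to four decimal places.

For spin-½, the probability of finding spin-up along an axis at angle θ to the initial spin direction is cos²(θ/2); spin-down is sin²(θ/2).
θ = 24°, so P = sin²(12°) ≈ 0.0432.

0.0432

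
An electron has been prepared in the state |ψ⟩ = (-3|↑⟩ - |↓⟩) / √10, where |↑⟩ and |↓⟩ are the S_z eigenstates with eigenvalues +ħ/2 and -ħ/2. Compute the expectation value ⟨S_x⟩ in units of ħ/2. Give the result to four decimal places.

⟨σ_x⟩ = 2 Re(a* b)/(|a|²+|b|²) with a = -3, b = -1.
a* b = 3, so ⟨σ_x⟩ = 6/10.
⟨S_x⟩ = (ħ/2)·⟨σ_x⟩.

0.6000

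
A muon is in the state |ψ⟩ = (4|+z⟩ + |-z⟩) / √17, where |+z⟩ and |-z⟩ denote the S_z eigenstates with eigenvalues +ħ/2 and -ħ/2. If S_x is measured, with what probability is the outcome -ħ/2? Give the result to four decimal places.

|-x⟩ = (|+z⟩ - |-z⟩)/√2, so ⟨-x|ψ⟩ = (3) / (√2·√17).
P = |3|² / 34 = 9/34.

0.2647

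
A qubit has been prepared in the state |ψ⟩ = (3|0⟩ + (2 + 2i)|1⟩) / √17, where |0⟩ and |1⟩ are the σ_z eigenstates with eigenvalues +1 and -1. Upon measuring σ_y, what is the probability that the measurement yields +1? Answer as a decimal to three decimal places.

|+y⟩ = (|0⟩ + i|1⟩)/√2, so ⟨+y|ψ⟩ = (5 - 2i) / (√2·√17).
P = |5 - 2i|² / 34 = 29/34.

0.853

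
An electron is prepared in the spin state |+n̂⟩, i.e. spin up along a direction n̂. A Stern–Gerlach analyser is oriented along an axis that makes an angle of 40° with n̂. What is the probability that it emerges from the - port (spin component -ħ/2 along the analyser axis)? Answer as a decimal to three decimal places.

0.117

For spin-½, the probability of finding spin-up along an axis at angle θ to the initial spin direction is cos²(θ/2); spin-down is sin²(θ/2).
θ = 40°, so P = sin²(20°) ≈ 0.117.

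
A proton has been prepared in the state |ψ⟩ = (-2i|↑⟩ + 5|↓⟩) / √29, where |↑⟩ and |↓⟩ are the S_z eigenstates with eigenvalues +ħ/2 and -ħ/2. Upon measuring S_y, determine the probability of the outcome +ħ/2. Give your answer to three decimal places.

0.845

|+y⟩ = (|↑⟩ + i|↓⟩)/√2, so ⟨+y|ψ⟩ = (-7i) / (√2·√29).
P = |-7i|² / 58 = 49/58.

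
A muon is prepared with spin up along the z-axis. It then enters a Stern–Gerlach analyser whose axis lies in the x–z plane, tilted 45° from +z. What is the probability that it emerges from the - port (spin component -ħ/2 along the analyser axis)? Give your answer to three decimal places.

0.146

For spin-½, the probability of finding spin-up along an axis at angle θ to the initial spin direction is cos²(θ/2); spin-down is sin²(θ/2).
θ = 45°, so P = sin²(22.5°) ≈ 0.146.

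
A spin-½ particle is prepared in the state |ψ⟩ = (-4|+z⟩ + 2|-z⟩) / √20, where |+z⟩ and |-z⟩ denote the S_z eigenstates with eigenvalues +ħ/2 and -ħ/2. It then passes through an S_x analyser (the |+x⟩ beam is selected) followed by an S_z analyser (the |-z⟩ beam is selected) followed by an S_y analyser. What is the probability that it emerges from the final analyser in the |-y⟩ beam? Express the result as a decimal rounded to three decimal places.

First analyser (S_x): P(|+x⟩) = |⟨+x|ψ⟩|² = 4/40.
After stage 1 the state is |+x⟩; P(|-z⟩) = |⟨-z|+x⟩|² = 1/2.
After stage 2 the state is |-z⟩; P(|-y⟩) = |⟨-y|-z⟩|² = 1/2.
Joint probability = 4/40 × 1/2 × 1/2 = 0.025.

0.025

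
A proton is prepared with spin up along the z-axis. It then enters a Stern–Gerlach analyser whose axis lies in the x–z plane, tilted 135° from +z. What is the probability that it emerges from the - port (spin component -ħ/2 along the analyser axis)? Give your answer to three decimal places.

0.854

For spin-½, the probability of finding spin-up along an axis at angle θ to the initial spin direction is cos²(θ/2); spin-down is sin²(θ/2).
θ = 135°, so P = sin²(67.5°) ≈ 0.854.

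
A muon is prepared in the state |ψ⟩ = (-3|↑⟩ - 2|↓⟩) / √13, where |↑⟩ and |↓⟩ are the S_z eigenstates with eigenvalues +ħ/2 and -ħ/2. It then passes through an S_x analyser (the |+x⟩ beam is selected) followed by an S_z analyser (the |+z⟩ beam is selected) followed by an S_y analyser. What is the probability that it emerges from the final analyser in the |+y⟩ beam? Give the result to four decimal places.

0.2404

First analyser (S_x): P(|+x⟩) = |⟨+x|ψ⟩|² = 25/26.
After stage 1 the state is |+x⟩; P(|+z⟩) = |⟨+z|+x⟩|² = 1/2.
After stage 2 the state is |+z⟩; P(|+y⟩) = |⟨+y|+z⟩|² = 1/2.
Joint probability = 25/26 × 1/2 × 1/2 = 0.2404.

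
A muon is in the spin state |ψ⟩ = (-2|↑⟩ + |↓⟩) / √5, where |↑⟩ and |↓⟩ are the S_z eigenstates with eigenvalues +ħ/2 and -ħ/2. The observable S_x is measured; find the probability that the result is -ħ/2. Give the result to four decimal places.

0.9000

|-x⟩ = (|↑⟩ - |↓⟩)/√2, so ⟨-x|ψ⟩ = (-3) / (√2·√5).
P = |-3|² / 10 = 9/10.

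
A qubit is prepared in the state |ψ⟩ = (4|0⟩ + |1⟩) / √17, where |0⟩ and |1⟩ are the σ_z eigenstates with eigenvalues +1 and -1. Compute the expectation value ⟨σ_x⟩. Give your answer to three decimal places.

0.471

⟨σ_x⟩ = 2 Re(a* b)/(|a|²+|b|²) with a = 4, b = 1.
a* b = 4, so ⟨σ_x⟩ = 8/17.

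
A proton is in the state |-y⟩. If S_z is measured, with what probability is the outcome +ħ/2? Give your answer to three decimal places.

0.500

In the S_z basis, |-y⟩ = (|↑⟩ - i|↓⟩)/√2 and |+z⟩ = |↑⟩.
|⟨+z|-y⟩|² = 1/2.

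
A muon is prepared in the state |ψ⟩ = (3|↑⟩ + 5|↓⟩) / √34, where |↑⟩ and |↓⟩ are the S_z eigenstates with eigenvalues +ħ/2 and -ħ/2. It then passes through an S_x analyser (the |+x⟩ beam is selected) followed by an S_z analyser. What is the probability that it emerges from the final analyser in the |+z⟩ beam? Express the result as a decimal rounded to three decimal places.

First analyser (S_x): P(|+x⟩) = |⟨+x|ψ⟩|² = 64/68.
After stage 1 the state is |+x⟩; P(|+z⟩) = |⟨+z|+x⟩|² = 1/2.
Joint probability = 64/68 × 1/2 = 0.471.

0.471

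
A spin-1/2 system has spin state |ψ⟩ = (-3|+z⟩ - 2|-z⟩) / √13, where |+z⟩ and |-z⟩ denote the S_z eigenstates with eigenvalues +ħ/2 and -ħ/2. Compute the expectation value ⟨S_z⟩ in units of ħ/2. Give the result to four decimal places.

⟨σ_z⟩ = |a|² - |b|² divided by |a|²+|b|², with a, b the |+z⟩, |-z⟩ amplitudes.
= (9 - 4)/13 = 5/13.
⟨S_z⟩ = (ħ/2)·⟨σ_z⟩.

0.3846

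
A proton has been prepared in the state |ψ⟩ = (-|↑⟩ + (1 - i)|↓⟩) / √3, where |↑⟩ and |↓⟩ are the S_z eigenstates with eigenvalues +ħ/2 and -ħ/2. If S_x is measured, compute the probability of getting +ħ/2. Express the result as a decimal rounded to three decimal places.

0.167

|+x⟩ = (|↑⟩ + |↓⟩)/√2, so ⟨+x|ψ⟩ = (-i) / (√2·√3).
P = |-i|² / 6 = 1/6.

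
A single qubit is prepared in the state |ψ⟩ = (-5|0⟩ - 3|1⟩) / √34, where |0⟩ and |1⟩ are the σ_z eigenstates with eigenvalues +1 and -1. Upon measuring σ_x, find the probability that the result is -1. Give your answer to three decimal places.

0.059

|-x⟩ = (|0⟩ - |1⟩)/√2, so ⟨-x|ψ⟩ = (-2) / (√2·√34).
P = |-2|² / 68 = 4/68.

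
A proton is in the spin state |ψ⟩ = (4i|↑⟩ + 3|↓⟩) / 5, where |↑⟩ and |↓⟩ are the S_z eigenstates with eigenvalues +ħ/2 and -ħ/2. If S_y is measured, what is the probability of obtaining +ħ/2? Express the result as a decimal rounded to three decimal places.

|+y⟩ = (|↑⟩ + i|↓⟩)/√2, so ⟨+y|ψ⟩ = (i) / (√2·5).
P = |i|² / 50 = 1/50.

0.020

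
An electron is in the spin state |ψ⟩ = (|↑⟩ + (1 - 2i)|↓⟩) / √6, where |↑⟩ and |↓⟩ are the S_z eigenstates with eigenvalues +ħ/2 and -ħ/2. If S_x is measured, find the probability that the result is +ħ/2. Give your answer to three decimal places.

0.667

|+x⟩ = (|↑⟩ + |↓⟩)/√2, so ⟨+x|ψ⟩ = (2 - 2i) / (√2·√6).
P = |2 - 2i|² / 12 = 8/12.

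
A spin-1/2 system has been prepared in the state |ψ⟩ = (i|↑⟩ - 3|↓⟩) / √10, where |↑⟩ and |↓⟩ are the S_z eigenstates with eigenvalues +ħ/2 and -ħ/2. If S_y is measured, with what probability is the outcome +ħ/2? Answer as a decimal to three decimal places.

|+y⟩ = (|↑⟩ + i|↓⟩)/√2, so ⟨+y|ψ⟩ = (4i) / (√2·√10).
P = |4i|² / 20 = 16/20.

0.800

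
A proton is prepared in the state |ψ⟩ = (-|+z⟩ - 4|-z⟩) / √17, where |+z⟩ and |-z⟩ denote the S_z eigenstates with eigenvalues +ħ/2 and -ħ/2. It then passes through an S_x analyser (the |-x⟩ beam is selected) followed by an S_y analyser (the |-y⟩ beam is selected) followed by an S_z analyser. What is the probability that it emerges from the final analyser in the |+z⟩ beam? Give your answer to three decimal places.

0.066

First analyser (S_x): P(|-x⟩) = |⟨-x|ψ⟩|² = 9/34.
After stage 1 the state is |-x⟩; P(|-y⟩) = |⟨-y|-x⟩|² = 1/2.
After stage 2 the state is |-y⟩; P(|+z⟩) = |⟨+z|-y⟩|² = 1/2.
Joint probability = 9/34 × 1/2 × 1/2 = 0.066.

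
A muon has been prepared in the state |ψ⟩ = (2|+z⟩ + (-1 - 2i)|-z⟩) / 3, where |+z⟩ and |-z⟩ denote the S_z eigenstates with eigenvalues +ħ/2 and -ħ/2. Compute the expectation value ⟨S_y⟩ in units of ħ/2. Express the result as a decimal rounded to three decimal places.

⟨σ_y⟩ = 2 Im(a* b)/(|a|²+|b|²) with a = 2, b = (-1 - 2i).
a* b = (-2 - 4i), so ⟨σ_y⟩ = -8/9.
⟨S_y⟩ = (ħ/2)·⟨σ_y⟩.

-0.889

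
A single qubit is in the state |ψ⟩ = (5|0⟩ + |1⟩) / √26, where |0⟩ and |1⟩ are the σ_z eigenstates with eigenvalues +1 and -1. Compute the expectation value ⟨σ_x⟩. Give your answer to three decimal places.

0.385

⟨σ_x⟩ = 2 Re(a* b)/(|a|²+|b|²) with a = 5, b = 1.
a* b = 5, so ⟨σ_x⟩ = 10/26.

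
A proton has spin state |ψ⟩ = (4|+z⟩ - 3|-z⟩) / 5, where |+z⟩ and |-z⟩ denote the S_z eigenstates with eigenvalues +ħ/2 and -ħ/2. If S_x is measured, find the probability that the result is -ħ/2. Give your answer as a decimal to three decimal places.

|-x⟩ = (|+z⟩ - |-z⟩)/√2, so ⟨-x|ψ⟩ = (7) / (√2·5).
P = |7|² / 50 = 49/50.

0.980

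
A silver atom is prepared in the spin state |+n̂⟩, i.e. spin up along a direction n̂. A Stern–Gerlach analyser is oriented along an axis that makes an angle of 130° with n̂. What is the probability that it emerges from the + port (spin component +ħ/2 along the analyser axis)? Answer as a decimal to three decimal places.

0.179

For spin-½, the probability of finding spin-up along an axis at angle θ to the initial spin direction is cos²(θ/2); spin-down is sin²(θ/2).
θ = 130°, so P = cos²(65°) ≈ 0.179.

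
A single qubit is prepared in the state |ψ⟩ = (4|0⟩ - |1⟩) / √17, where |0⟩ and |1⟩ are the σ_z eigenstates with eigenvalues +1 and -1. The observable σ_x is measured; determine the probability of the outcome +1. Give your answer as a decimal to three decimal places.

0.265

|+x⟩ = (|0⟩ + |1⟩)/√2, so ⟨+x|ψ⟩ = (3) / (√2·√17).
P = |3|² / 34 = 9/34.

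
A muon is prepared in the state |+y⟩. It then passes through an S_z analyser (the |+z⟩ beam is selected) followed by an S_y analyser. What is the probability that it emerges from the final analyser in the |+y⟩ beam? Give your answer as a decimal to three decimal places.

First analyser (S_z): from |+y⟩, P(|+z⟩) = 1/2.
After stage 1 the state is |+z⟩; P(|+y⟩) = |⟨+y|+z⟩|² = 1/2.
Joint probability = 1/2 × 1/2 = 0.250.

0.250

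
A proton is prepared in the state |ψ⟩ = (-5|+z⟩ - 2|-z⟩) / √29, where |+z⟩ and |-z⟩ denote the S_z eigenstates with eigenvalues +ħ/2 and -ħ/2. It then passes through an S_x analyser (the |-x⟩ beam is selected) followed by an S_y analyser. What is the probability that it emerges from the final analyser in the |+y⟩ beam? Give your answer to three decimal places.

First analyser (S_x): P(|-x⟩) = |⟨-x|ψ⟩|² = 9/58.
After stage 1 the state is |-x⟩; P(|+y⟩) = |⟨+y|-x⟩|² = 1/2.
Joint probability = 9/58 × 1/2 = 0.078.

0.078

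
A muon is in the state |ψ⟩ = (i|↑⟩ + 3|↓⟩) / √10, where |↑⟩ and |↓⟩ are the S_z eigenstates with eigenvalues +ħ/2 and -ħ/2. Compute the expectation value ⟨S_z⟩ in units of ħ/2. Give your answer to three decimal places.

⟨σ_z⟩ = |a|² - |b|² divided by |a|²+|b|², with a, b the |↑⟩, |↓⟩ amplitudes.
= (1 - 9)/10 = -8/10.
⟨S_z⟩ = (ħ/2)·⟨σ_z⟩.

-0.800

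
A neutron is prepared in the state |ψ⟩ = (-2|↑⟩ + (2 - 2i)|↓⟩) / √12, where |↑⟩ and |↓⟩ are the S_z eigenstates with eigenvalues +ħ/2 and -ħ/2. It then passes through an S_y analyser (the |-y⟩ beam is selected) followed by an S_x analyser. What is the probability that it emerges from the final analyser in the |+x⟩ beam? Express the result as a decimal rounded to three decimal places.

First analyser (S_y): P(|-y⟩) = |⟨-y|ψ⟩|² = 4/24.
After stage 1 the state is |-y⟩; P(|+x⟩) = |⟨+x|-y⟩|² = 1/2.
Joint probability = 4/24 × 1/2 = 0.083.

0.083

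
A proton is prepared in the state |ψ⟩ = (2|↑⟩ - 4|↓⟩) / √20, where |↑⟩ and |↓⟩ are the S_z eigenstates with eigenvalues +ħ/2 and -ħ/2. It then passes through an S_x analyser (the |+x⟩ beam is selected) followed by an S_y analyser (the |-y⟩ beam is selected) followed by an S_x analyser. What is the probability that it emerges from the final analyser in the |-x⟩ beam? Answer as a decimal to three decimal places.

0.025

First analyser (S_x): P(|+x⟩) = |⟨+x|ψ⟩|² = 4/40.
After stage 1 the state is |+x⟩; P(|-y⟩) = |⟨-y|+x⟩|² = 1/2.
After stage 2 the state is |-y⟩; P(|-x⟩) = |⟨-x|-y⟩|² = 1/2.
Joint probability = 4/40 × 1/2 × 1/2 = 0.025.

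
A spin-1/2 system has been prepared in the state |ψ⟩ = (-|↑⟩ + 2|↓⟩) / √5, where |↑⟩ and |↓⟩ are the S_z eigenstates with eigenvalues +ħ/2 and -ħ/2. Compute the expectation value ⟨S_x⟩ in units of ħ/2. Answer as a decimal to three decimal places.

⟨σ_x⟩ = 2 Re(a* b)/(|a|²+|b|²) with a = -1, b = 2.
a* b = -2, so ⟨σ_x⟩ = -4/5.
⟨S_x⟩ = (ħ/2)·⟨σ_x⟩.

-0.800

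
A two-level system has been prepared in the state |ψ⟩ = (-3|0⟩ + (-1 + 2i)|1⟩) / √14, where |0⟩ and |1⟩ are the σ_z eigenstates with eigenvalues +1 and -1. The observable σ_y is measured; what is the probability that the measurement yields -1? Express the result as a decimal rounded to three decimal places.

|-y⟩ = (|0⟩ - i|1⟩)/√2, so ⟨-y|ψ⟩ = (-5 - i) / (√2·√14).
P = |-5 - i|² / 28 = 26/28.

0.929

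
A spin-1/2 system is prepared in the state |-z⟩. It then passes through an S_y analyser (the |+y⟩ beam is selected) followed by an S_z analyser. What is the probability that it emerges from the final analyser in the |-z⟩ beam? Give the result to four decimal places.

0.2500

First analyser (S_y): from |-z⟩, P(|+y⟩) = 1/2.
After stage 1 the state is |+y⟩; P(|-z⟩) = |⟨-z|+y⟩|² = 1/2.
Joint probability = 1/2 × 1/2 = 0.2500.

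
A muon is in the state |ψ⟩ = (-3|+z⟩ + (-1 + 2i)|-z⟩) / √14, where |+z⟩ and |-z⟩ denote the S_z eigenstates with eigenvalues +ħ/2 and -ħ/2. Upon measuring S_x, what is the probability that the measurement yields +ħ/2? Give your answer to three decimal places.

|+x⟩ = (|+z⟩ + |-z⟩)/√2, so ⟨+x|ψ⟩ = (-4 + 2i) / (√2·√14).
P = |-4 + 2i|² / 28 = 20/28.

0.714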